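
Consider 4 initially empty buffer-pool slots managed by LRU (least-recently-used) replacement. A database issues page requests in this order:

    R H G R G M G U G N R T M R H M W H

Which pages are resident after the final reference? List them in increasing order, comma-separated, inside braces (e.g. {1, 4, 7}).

R: fault, frames [R]
H: fault, frames [R, H]
G: fault, frames [R, H, G]
R: hit
G: hit
M: fault, frames [H, R, G, M]
G: hit
U: fault, evict H, frames [R, M, G, U]
G: hit
N: fault, evict R, frames [M, U, G, N]
R: fault, evict M, frames [U, G, N, R]
T: fault, evict U, frames [G, N, R, T]
M: fault, evict G, frames [N, R, T, M]
R: hit
H: fault, evict N, frames [T, M, R, H]
M: hit
W: fault, evict T, frames [R, H, M, W]
H: hit

{H, M, R, W}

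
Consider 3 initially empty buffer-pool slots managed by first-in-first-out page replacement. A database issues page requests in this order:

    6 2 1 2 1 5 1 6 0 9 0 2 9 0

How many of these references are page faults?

6 → fault, frames [6]
2 → fault, frames [6, 2]
1 → fault, frames [6, 2, 1]
2 → hit
1 → hit
5 → fault, evict 6, frames [2, 1, 5]
1 → hit
6 → fault, evict 2, frames [1, 5, 6]
0 → fault, evict 1, frames [5, 6, 0]
9 → fault, evict 5, frames [6, 0, 9]
0 → hit
2 → fault, evict 6, frames [0, 9, 2]
9 → hit
0 → hit
Page faults: 8.

8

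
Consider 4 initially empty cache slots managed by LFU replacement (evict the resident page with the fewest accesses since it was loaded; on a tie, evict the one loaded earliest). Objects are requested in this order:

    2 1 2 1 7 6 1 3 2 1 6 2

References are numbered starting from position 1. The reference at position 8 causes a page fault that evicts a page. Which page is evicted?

pos 1: 2 → fault, frames {2}
pos 2: 1 → fault, frames {2,1}
pos 3: 2 → hit
pos 4: 1 → hit
pos 5: 7 → fault, frames {2,1,7}
pos 6: 6 → fault, frames {2,1,7,6}
pos 7: 1 → hit
pos 8: 3 → fault, evict 7, frames {2,1,6,3}
At position 8, page 7 is evicted.

7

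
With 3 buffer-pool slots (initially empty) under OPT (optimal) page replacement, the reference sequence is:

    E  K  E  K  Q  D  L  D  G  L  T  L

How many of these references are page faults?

E → miss, frames {E}
K → miss, frames {E,K}
E → hit
K → hit
Q → miss, frames {E,K,Q}
D → miss, evict Q, frames {E,K,D}
L → miss, evict K, frames {E,D,L}
D → hit
G → miss, evict D, frames {E,L,G}
L → hit
T → miss, evict G, frames {E,L,T}
L → hit
Page faults: 7.

7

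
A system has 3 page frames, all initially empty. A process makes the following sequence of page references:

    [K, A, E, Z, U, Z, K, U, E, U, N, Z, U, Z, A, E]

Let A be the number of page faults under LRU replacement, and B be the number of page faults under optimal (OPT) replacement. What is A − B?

Under LRU: F F F F F . F . F . F F . . F F → 11 faults.
Under OPT: F F F F F . . . F . F . . . F F → 9 faults.
A − B = 11 − 9 = 2.

2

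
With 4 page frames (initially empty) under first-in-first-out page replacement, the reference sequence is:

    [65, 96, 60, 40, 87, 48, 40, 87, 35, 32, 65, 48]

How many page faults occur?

65: fault, frames {65}
96: fault, frames {65,96}
60: fault, frames {65,96,60}
40: fault, frames {65,96,60,40}
87: fault, evict 65, frames {96,60,40,87}
48: fault, evict 96, frames {60,40,87,48}
40: hit
87: hit
35: fault, evict 60, frames {40,87,48,35}
32: fault, evict 40, frames {87,48,35,32}
65: fault, evict 87, frames {48,35,32,65}
48: hit
Page faults: 9.

9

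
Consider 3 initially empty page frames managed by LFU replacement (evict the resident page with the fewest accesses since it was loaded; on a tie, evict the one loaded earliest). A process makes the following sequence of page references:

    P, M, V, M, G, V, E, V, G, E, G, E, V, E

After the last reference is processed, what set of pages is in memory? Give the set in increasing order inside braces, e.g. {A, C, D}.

P: miss, frames {P}
M: miss, frames {P,M}
V: miss, frames {P,M,V}
M: hit
G: miss, evict P, frames {M,V,G}
V: hit
E: miss, evict G, frames {M,V,E}
V: hit
G: miss, evict E, frames {M,V,G}
E: miss, evict G, frames {M,V,E}
G: miss, evict E, frames {M,V,G}
E: miss, evict G, frames {M,V,E}
V: hit
E: hit

{E, M, V}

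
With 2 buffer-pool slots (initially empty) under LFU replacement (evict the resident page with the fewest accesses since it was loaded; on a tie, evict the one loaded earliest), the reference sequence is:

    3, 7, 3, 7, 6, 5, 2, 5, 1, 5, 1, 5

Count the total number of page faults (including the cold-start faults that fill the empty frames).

3 -> fault, frames (3)
7 -> fault, frames (3 7)
3 -> hit
7 -> hit
6 -> fault, evict 3, frames (7 6)
5 -> fault, evict 6, frames (7 5)
2 -> fault, evict 5, frames (7 2)
5 -> fault, evict 2, frames (7 5)
1 -> fault, evict 5, frames (7 1)
5 -> fault, evict 1, frames (7 5)
1 -> fault, evict 5, frames (7 1)
5 -> fault, evict 1, frames (7 5)
Page faults: 10.

10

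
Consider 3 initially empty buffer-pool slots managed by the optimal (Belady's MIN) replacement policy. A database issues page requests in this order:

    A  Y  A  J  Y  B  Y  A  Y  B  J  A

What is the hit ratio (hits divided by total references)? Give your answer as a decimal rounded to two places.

0.58

A -> fault, frames {A}
Y -> fault, frames {A,Y}
A -> hit
J -> fault, frames {A,Y,J}
Y -> hit
B -> fault, evict J, frames {A,Y,B}
Y -> hit
A -> hit
Y -> hit
B -> hit
J -> fault, evict B, frames {A,Y,J}
A -> hit
Hits: 7 of 12 references → 7/12 = 0.5833.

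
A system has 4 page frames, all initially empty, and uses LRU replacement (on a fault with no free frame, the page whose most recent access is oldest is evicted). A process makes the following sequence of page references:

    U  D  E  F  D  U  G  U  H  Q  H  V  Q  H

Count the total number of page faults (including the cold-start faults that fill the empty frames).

U: fault, frames [U]
D: fault, frames [U, D]
E: fault, frames [U, D, E]
F: fault, frames [U, D, E, F]
D: hit
U: hit
G: fault, evict E, frames [F, D, U, G]
U: hit
H: fault, evict F, frames [D, G, U, H]
Q: fault, evict D, frames [G, U, H, Q]
H: hit
V: fault, evict G, frames [U, Q, H, V]
Q: hit
H: hit
Page faults: 8.

8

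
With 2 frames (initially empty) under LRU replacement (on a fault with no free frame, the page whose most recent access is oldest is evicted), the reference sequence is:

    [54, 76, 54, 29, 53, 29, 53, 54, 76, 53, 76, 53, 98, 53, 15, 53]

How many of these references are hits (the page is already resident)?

7

54 -> miss, frames (54)
76 -> miss, frames (54 76)
54 -> hit
29 -> miss, evict 76, frames (54 29)
53 -> miss, evict 54, frames (29 53)
29 -> hit
53 -> hit
54 -> miss, evict 29, frames (53 54)
76 -> miss, evict 53, frames (54 76)
53 -> miss, evict 54, frames (76 53)
76 -> hit
53 -> hit
98 -> miss, evict 76, frames (53 98)
53 -> hit
15 -> miss, evict 98, frames (53 15)
53 -> hit
Hits: 7.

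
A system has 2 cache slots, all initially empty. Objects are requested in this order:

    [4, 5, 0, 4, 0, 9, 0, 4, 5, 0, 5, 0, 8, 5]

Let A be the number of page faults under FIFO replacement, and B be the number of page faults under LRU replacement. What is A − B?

1

Under FIFO: F F F F . F F F F F . . F F → 11 faults.
Under LRU: F F F F . F . F F F . . F F → 10 faults.
A − B = 11 − 10 = 1.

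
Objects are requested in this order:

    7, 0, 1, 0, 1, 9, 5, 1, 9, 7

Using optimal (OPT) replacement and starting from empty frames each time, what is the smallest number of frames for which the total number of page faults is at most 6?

3

f=1: 10 faults
f=2: 7 faults
f=3: 6 faults
f=4: 5 faults
f=5: 5 faults
Smallest f with faults ≤ 6 is 3.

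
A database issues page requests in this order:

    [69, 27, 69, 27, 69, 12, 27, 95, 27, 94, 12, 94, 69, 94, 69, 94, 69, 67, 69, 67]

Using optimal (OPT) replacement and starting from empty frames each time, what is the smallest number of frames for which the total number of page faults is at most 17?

f=1: 20 faults
f=2: 8 faults
f=3: 7 faults
f=4: 6 faults
f=5: 6 faults
f=6: 6 faults
Smallest f with faults ≤ 17 is 2.

2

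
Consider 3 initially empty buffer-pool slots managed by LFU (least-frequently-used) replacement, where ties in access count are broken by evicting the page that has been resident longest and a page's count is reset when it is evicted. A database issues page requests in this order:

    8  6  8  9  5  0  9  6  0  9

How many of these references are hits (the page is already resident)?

8 → fault, frames {8}
6 → fault, frames {8,6}
8 → hit
9 → fault, frames {8,6,9}
5 → fault, evict 6, frames {8,9,5}
0 → fault, evict 9, frames {8,5,0}
9 → fault, evict 5, frames {8,0,9}
6 → fault, evict 0, frames {8,9,6}
0 → fault, evict 9, frames {8,6,0}
9 → fault, evict 6, frames {8,0,9}
Hits: 1.

1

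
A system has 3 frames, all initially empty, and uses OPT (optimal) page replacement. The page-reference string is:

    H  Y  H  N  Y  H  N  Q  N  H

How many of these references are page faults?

4

H -> fault, frames [H]
Y -> fault, frames [H, Y]
H -> hit
N -> fault, frames [H, Y, N]
Y -> hit
H -> hit
N -> hit
Q -> fault, evict Y, frames [H, N, Q]
N -> hit
H -> hit
Page faults: 4.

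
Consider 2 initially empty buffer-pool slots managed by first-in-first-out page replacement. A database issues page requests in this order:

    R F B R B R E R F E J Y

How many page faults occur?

R → miss, frames [R]
F → miss, frames [R, F]
B → miss, evict R, frames [F, B]
R → miss, evict F, frames [B, R]
B → hit
R → hit
E → miss, evict B, frames [R, E]
R → hit
F → miss, evict R, frames [E, F]
E → hit
J → miss, evict E, frames [F, J]
Y → miss, evict F, frames [J, Y]
Page faults: 8.

8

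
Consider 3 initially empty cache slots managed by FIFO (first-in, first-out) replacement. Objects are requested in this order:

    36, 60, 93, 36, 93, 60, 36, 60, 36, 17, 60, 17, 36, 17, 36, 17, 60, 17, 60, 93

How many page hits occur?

36: miss, frames (36)
60: miss, frames (36 60)
93: miss, frames (36 60 93)
36: hit
93: hit
60: hit
36: hit
60: hit
36: hit
17: miss, evict 36, frames (60 93 17)
60: hit
17: hit
36: miss, evict 60, frames (93 17 36)
17: hit
36: hit
17: hit
60: miss, evict 93, frames (17 36 60)
17: hit
60: hit
93: miss, evict 17, frames (36 60 93)
Hits: 13.

13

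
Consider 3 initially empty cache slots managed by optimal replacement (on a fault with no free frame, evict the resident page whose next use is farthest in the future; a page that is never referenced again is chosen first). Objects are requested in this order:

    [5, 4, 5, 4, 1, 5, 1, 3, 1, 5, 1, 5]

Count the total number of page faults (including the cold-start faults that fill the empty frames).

4

5: fault, frames [5]
4: fault, frames [5, 4]
5: hit
4: hit
1: fault, frames [5, 4, 1]
5: hit
1: hit
3: fault, evict 4, frames [5, 1, 3]
1: hit
5: hit
1: hit
5: hit
Page faults: 4.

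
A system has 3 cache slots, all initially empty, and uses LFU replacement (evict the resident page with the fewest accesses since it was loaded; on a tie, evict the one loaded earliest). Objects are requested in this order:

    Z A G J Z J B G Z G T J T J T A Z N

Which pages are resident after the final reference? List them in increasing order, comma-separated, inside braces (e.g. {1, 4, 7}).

Z: fault, frames (Z)
A: fault, frames (Z A)
G: fault, frames (Z A G)
J: fault, evict Z, frames (A G J)
Z: fault, evict A, frames (G J Z)
J: hit
B: fault, evict G, frames (J Z B)
G: fault, evict Z, frames (J B G)
Z: fault, evict B, frames (J G Z)
G: hit
T: fault, evict Z, frames (J G T)
J: hit
T: hit
J: hit
T: hit
A: fault, evict G, frames (J T A)
Z: fault, evict A, frames (J T Z)
N: fault, evict Z, frames (J T N)

{J, N, T}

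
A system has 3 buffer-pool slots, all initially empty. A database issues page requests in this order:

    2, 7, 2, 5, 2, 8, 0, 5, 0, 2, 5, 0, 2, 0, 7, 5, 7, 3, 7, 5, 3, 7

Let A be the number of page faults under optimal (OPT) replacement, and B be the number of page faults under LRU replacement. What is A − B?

Under OPT: F F . F . F F . . . . . . . F . . F . . . . → 7 faults.
Under LRU: F F . F . F F F . F . . . . F F . F . . . . → 10 faults.
A − B = 7 − 10 = -3.

-3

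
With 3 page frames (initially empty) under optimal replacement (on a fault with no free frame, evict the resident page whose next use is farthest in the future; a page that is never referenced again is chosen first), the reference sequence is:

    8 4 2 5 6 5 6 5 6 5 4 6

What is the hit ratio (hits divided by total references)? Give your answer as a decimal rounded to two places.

8 -> fault, frames {8}
4 -> fault, frames {8,4}
2 -> fault, frames {8,4,2}
5 -> fault, evict 2, frames {8,4,5}
6 -> fault, evict 8, frames {4,5,6}
5 -> hit
6 -> hit
5 -> hit
6 -> hit
5 -> hit
4 -> hit
6 -> hit
Hits: 7 of 12 references → 7/12 = 0.5833.

0.58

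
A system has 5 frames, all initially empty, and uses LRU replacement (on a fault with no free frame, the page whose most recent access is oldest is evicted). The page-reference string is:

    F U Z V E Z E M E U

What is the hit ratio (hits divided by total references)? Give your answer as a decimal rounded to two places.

0.40

F: fault, frames [F]
U: fault, frames [F, U]
Z: fault, frames [F, U, Z]
V: fault, frames [F, U, Z, V]
E: fault, frames [F, U, Z, V, E]
Z: hit
E: hit
M: fault, evict F, frames [U, V, Z, E, M]
E: hit
U: hit
Hits: 4 of 10 references → 4/10 = 0.4000.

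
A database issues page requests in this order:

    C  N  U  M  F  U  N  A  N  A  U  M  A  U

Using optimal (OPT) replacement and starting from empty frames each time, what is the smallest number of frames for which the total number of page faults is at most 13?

2

f=1: 14 faults
f=2: 10 faults
f=3: 7 faults
f=4: 6 faults
f=5: 6 faults
f=6: 6 faults
Smallest f with faults ≤ 13 is 2.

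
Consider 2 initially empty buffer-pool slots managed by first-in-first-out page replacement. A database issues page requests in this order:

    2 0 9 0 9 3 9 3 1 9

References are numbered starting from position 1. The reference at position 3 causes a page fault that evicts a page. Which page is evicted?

pos 1: 2 → miss, frames {2}
pos 2: 0 → miss, frames {2,0}
pos 3: 9 → miss, evict 2, frames {0,9}
At position 3, page 2 is evicted.

2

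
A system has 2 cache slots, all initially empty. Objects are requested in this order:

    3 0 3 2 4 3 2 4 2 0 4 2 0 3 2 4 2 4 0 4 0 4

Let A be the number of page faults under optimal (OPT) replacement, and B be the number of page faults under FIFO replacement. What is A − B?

-4

Under OPT: F F . F F . F . . F . F . F . F . . F . . . → 10 faults.
Under FIFO: F F . F F F F F . F . F . F . F F . F F . . → 14 faults.
A − B = 10 − 14 = -4.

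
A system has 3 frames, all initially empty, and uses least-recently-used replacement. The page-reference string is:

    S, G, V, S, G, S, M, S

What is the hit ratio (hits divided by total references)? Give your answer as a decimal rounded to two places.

S -> fault, frames (S)
G -> fault, frames (S G)
V -> fault, frames (S G V)
S -> hit
G -> hit
S -> hit
M -> fault, evict V, frames (G S M)
S -> hit
Hits: 4 of 8 references → 4/8 = 0.5000.

0.50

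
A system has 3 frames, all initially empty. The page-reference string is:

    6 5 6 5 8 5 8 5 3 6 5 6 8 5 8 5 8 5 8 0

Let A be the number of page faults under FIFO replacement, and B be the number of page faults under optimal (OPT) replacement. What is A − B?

2

Under FIFO: F F . . F . . . F F F . F . . . . . . F → 8 faults.
Under OPT: F F . . F . . . F . . . F . . . . . . F → 6 faults.
A − B = 8 − 6 = 2.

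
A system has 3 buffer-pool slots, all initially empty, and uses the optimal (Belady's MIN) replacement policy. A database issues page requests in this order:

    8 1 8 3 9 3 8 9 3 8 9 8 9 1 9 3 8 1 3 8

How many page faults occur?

6

8 → fault, frames {8}
1 → fault, frames {8,1}
8 → hit
3 → fault, frames {8,1,3}
9 → fault, evict 1, frames {8,3,9}
3 → hit
8 → hit
9 → hit
3 → hit
8 → hit
9 → hit
8 → hit
9 → hit
1 → fault, evict 8, frames {3,9,1}
9 → hit
3 → hit
8 → fault, evict 9, frames {3,1,8}
1 → hit
3 → hit
8 → hit
Page faults: 6.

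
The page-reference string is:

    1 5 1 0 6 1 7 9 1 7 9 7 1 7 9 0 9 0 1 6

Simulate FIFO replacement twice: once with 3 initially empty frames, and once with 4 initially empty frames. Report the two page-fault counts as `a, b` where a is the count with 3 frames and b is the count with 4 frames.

10, 9

3 frames: F F . F F F F F . . . . . . . F . . F F → 10 faults.
4 frames: F F . F F . F F F . . . . . . F . . . F → 9 faults.
9 < 10: adding a frame reduced faults, as is typical.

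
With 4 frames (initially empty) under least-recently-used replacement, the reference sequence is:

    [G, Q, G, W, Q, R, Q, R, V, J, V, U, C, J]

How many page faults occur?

8

G → fault, frames {G}
Q → fault, frames {G,Q}
G → hit
W → fault, frames {Q,G,W}
Q → hit
R → fault, frames {G,W,Q,R}
Q → hit
R → hit
V → fault, evict G, frames {W,Q,R,V}
J → fault, evict W, frames {Q,R,V,J}
V → hit
U → fault, evict Q, frames {R,J,V,U}
C → fault, evict R, frames {J,V,U,C}
J → hit
Page faults: 8.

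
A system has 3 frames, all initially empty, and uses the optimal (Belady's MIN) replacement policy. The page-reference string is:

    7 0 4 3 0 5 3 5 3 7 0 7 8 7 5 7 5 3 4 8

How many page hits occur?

11

7: miss, frames (7)
0: miss, frames (7 0)
4: miss, frames (7 0 4)
3: miss, evict 4, frames (7 0 3)
0: hit
5: miss, evict 0, frames (7 3 5)
3: hit
5: hit
3: hit
7: hit
0: miss, evict 3, frames (7 5 0)
7: hit
8: miss, evict 0, frames (7 5 8)
7: hit
5: hit
7: hit
5: hit
3: miss, evict 5, frames (7 8 3)
4: miss, evict 3, frames (7 8 4)
8: hit
Hits: 11.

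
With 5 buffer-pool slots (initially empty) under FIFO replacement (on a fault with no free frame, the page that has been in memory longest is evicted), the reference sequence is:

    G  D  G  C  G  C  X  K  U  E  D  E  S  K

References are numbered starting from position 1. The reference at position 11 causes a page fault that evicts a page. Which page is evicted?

pos 1: G: fault, frames (G)
pos 2: D: fault, frames (G D)
pos 3: G: hit
pos 4: C: fault, frames (G D C)
pos 5: G: hit
pos 6: C: hit
pos 7: X: fault, frames (G D C X)
pos 8: K: fault, frames (G D C X K)
pos 9: U: fault, evict G, frames (D C X K U)
pos 10: E: fault, evict D, frames (C X K U E)
pos 11: D: fault, evict C, frames (X K U E D)
At position 11, page C is evicted.

C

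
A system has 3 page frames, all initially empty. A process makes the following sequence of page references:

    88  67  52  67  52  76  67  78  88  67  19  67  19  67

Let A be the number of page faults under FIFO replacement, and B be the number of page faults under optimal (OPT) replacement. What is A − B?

2

Under FIFO: F F F . . F . F F F F . . . → 8 faults.
Under OPT: F F F . . F . F . . F . . . → 6 faults.
A − B = 8 − 6 = 2.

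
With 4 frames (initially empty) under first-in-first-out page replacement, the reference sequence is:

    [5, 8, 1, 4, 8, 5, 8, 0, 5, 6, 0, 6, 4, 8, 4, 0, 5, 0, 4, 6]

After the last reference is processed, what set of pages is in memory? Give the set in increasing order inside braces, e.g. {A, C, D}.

{0, 4, 5, 6}

5 -> miss, frames [5]
8 -> miss, frames [5, 8]
1 -> miss, frames [5, 8, 1]
4 -> miss, frames [5, 8, 1, 4]
8 -> hit
5 -> hit
8 -> hit
0 -> miss, evict 5, frames [8, 1, 4, 0]
5 -> miss, evict 8, frames [1, 4, 0, 5]
6 -> miss, evict 1, frames [4, 0, 5, 6]
0 -> hit
6 -> hit
4 -> hit
8 -> miss, evict 4, frames [0, 5, 6, 8]
4 -> miss, evict 0, frames [5, 6, 8, 4]
0 -> miss, evict 5, frames [6, 8, 4, 0]
5 -> miss, evict 6, frames [8, 4, 0, 5]
0 -> hit
4 -> hit
6 -> miss, evict 8, frames [4, 0, 5, 6]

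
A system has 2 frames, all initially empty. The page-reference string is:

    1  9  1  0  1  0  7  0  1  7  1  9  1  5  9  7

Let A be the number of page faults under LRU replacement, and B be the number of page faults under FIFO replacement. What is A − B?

Under LRU: F F . F . . F . F F . F . F F F → 10 faults.
Under FIFO: F F . F F . F F F F . F F F F F → 13 faults.
A − B = 10 − 13 = -3.

-3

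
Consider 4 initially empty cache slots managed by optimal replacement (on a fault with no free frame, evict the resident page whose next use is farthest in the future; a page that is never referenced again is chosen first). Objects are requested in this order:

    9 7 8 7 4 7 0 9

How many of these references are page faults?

5

9: miss, frames (9)
7: miss, frames (9 7)
8: miss, frames (9 7 8)
7: hit
4: miss, frames (9 7 8 4)
7: hit
0: miss, evict 4, frames (9 7 8 0)
9: hit
Page faults: 5.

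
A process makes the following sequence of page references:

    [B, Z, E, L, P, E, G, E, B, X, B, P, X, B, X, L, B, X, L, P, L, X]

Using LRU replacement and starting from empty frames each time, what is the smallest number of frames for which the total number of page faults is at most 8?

6

f=1: 22 faults
f=2: 18 faults
f=3: 11 faults
f=4: 10 faults
f=5: 9 faults
f=6: 7 faults
f=7: 7 faults
Smallest f with faults ≤ 8 is 6.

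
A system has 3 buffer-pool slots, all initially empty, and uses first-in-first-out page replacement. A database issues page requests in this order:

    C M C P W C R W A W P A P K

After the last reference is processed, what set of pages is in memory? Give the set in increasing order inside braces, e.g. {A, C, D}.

{K, P, W}

C → fault, frames {C}
M → fault, frames {C,M}
C → hit
P → fault, frames {C,M,P}
W → fault, evict C, frames {M,P,W}
C → fault, evict M, frames {P,W,C}
R → fault, evict P, frames {W,C,R}
W → hit
A → fault, evict W, frames {C,R,A}
W → fault, evict C, frames {R,A,W}
P → fault, evict R, frames {A,W,P}
A → hit
P → hit
K → fault, evict A, frames {W,P,K}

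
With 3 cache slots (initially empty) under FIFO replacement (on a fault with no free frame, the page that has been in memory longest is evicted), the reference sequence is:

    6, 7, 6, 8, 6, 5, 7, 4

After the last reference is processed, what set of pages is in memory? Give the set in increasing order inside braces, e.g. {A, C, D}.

{4, 5, 8}

6: miss, frames [6]
7: miss, frames [6, 7]
6: hit
8: miss, frames [6, 7, 8]
6: hit
5: miss, evict 6, frames [7, 8, 5]
7: hit
4: miss, evict 7, frames [8, 5, 4]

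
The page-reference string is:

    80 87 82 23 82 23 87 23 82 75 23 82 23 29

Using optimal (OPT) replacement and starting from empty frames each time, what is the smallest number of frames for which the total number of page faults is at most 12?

2

f=1: 14 faults
f=2: 9 faults
f=3: 6 faults
f=4: 6 faults
f=5: 6 faults
f=6: 6 faults
Smallest f with faults ≤ 12 is 2.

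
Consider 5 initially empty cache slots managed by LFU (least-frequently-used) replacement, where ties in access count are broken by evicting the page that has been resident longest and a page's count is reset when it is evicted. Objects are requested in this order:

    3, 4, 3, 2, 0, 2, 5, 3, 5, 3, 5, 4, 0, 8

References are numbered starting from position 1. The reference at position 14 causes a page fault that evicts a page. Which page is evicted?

pos 1: 3: fault, frames [3]
pos 2: 4: fault, frames [3, 4]
pos 3: 3: hit
pos 4: 2: fault, frames [3, 4, 2]
pos 5: 0: fault, frames [3, 4, 2, 0]
pos 6: 2: hit
pos 7: 5: fault, frames [3, 4, 2, 0, 5]
pos 8: 3: hit
pos 9: 5: hit
pos 10: 3: hit
pos 11: 5: hit
pos 12: 4: hit
pos 13: 0: hit
pos 14: 8: fault, evict 4, frames [3, 2, 0, 5, 8]
At position 14, page 4 is evicted.

4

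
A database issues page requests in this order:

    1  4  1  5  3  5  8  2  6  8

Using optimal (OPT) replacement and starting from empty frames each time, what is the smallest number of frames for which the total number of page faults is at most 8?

f=1: 10 faults
f=2: 7 faults
f=3: 7 faults
f=4: 7 faults
f=5: 7 faults
f=6: 7 faults
f=7: 7 faults
Smallest f with faults ≤ 8 is 2.

2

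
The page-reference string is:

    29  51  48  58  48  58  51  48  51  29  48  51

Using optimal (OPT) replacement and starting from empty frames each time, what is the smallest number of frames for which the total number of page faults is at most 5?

f=1: 12 faults
f=2: 7 faults
f=3: 5 faults
f=4: 4 faults
Smallest f with faults ≤ 5 is 3.

3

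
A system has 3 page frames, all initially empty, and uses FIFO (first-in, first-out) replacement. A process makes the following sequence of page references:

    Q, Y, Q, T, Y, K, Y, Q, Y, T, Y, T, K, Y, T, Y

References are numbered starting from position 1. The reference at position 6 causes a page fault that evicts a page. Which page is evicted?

pos 1: Q: fault, frames (Q)
pos 2: Y: fault, frames (Q Y)
pos 3: Q: hit
pos 4: T: fault, frames (Q Y T)
pos 5: Y: hit
pos 6: K: fault, evict Q, frames (Y T K)
At position 6, page Q is evicted.

Q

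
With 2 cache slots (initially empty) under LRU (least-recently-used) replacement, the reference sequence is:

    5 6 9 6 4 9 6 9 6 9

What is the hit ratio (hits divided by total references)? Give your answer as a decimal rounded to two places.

5: miss, frames {5}
6: miss, frames {5,6}
9: miss, evict 5, frames {6,9}
6: hit
4: miss, evict 9, frames {6,4}
9: miss, evict 6, frames {4,9}
6: miss, evict 4, frames {9,6}
9: hit
6: hit
9: hit
Hits: 4 of 10 references → 4/10 = 0.4000.

0.40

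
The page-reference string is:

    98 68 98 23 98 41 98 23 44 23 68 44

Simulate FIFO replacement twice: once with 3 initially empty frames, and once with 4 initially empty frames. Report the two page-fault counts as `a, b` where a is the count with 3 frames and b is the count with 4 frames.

3 frames: F F . F . F F . F F F . → 8 faults.
4 frames: F F . F . F . . F . . . → 5 faults.
5 < 8: adding a frame reduced faults, as is typical.

8, 5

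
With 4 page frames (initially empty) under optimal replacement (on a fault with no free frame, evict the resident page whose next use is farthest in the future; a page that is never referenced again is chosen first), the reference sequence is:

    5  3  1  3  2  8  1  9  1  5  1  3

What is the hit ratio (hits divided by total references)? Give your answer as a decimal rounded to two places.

5 → fault, frames {5}
3 → fault, frames {5,3}
1 → fault, frames {5,3,1}
3 → hit
2 → fault, frames {5,3,1,2}
8 → fault, evict 2, frames {5,3,1,8}
1 → hit
9 → fault, evict 8, frames {5,3,1,9}
1 → hit
5 → hit
1 → hit
3 → hit
Hits: 6 of 12 references → 6/12 = 0.5000.

0.50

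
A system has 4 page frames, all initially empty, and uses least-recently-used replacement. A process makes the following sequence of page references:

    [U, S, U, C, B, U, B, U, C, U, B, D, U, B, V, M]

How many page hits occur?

U → fault, frames [U]
S → fault, frames [U, S]
U → hit
C → fault, frames [S, U, C]
B → fault, frames [S, U, C, B]
U → hit
B → hit
U → hit
C → hit
U → hit
B → hit
D → fault, evict S, frames [C, U, B, D]
U → hit
B → hit
V → fault, evict C, frames [D, U, B, V]
M → fault, evict D, frames [U, B, V, M]
Hits: 9.

9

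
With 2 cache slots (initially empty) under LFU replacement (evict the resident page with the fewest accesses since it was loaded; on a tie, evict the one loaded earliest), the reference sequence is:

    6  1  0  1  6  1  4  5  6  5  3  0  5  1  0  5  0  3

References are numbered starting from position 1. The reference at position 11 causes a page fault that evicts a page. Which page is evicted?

5

pos 1: 6: miss, frames {6}
pos 2: 1: miss, frames {6,1}
pos 3: 0: miss, evict 6, frames {1,0}
pos 4: 1: hit
pos 5: 6: miss, evict 0, frames {1,6}
pos 6: 1: hit
pos 7: 4: miss, evict 6, frames {1,4}
pos 8: 5: miss, evict 4, frames {1,5}
pos 9: 6: miss, evict 5, frames {1,6}
pos 10: 5: miss, evict 6, frames {1,5}
pos 11: 3: miss, evict 5, frames {1,3}
At position 11, page 5 is evicted.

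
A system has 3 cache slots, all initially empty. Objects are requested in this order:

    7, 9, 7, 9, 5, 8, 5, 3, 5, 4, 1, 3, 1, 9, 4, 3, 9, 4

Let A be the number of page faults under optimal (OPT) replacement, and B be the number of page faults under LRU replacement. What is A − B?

Under OPT: F F . . F F . F . F F . . . F . . . → 8 faults.
Under LRU: F F . . F F . F . F F F . F F F . . → 11 faults.
A − B = 8 − 11 = -3.

-3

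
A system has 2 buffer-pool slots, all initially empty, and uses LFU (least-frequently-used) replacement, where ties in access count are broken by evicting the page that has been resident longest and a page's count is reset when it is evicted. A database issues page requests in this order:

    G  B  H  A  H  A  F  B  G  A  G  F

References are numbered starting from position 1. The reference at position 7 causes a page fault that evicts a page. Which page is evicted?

H

pos 1: G -> fault, frames {G}
pos 2: B -> fault, frames {G,B}
pos 3: H -> fault, evict G, frames {B,H}
pos 4: A -> fault, evict B, frames {H,A}
pos 5: H -> hit
pos 6: A -> hit
pos 7: F -> fault, evict H, frames {A,F}
At position 7, page H is evicted.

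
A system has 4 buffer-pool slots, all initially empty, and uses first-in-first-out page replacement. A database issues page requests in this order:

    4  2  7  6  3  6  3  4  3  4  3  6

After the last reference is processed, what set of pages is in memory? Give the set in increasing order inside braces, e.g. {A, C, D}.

{3, 4, 6, 7}

4 -> fault, frames {4}
2 -> fault, frames {4,2}
7 -> fault, frames {4,2,7}
6 -> fault, frames {4,2,7,6}
3 -> fault, evict 4, frames {2,7,6,3}
6 -> hit
3 -> hit
4 -> fault, evict 2, frames {7,6,3,4}
3 -> hit
4 -> hit
3 -> hit
6 -> hit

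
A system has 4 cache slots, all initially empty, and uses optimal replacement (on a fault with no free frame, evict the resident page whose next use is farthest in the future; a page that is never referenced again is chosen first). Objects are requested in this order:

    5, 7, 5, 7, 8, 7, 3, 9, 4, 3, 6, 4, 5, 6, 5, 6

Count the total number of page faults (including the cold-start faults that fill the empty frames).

5: fault, frames [5]
7: fault, frames [5, 7]
5: hit
7: hit
8: fault, frames [5, 7, 8]
7: hit
3: fault, frames [5, 7, 8, 3]
9: fault, evict 8, frames [5, 7, 3, 9]
4: fault, evict 9, frames [5, 7, 3, 4]
3: hit
6: fault, evict 3, frames [5, 7, 4, 6]
4: hit
5: hit
6: hit
5: hit
6: hit
Page faults: 7.

7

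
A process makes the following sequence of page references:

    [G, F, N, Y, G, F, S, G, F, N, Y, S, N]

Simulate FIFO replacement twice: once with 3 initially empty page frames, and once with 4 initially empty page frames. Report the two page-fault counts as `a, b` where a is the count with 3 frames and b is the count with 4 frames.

3 frames: F F F F F F F . . F F . . → 9 faults.
4 frames: F F F F . . F F F F F F . → 10 faults.
10 > 9: adding a frame increased faults — Belady's anomaly.

9, 10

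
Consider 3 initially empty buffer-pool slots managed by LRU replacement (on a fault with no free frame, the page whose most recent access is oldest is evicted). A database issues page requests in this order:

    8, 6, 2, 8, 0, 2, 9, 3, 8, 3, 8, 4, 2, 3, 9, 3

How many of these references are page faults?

8 → miss, frames (8)
6 → miss, frames (8 6)
2 → miss, frames (8 6 2)
8 → hit
0 → miss, evict 6, frames (2 8 0)
2 → hit
9 → miss, evict 8, frames (0 2 9)
3 → miss, evict 0, frames (2 9 3)
8 → miss, evict 2, frames (9 3 8)
3 → hit
8 → hit
4 → miss, evict 9, frames (3 8 4)
2 → miss, evict 3, frames (8 4 2)
3 → miss, evict 8, frames (4 2 3)
9 → miss, evict 4, frames (2 3 9)
3 → hit
Page faults: 11.

11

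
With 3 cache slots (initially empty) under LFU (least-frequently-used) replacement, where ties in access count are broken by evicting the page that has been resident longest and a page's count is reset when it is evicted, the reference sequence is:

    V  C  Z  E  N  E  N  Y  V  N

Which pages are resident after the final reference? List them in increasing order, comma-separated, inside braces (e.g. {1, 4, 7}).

V: fault, frames {V}
C: fault, frames {V,C}
Z: fault, frames {V,C,Z}
E: fault, evict V, frames {C,Z,E}
N: fault, evict C, frames {Z,E,N}
E: hit
N: hit
Y: fault, evict Z, frames {E,N,Y}
V: fault, evict Y, frames {E,N,V}
N: hit

{E, N, V}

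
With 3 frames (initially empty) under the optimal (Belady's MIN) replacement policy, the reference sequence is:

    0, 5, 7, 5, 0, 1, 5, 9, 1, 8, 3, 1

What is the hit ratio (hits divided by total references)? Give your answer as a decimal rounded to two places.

0.42

0 -> miss, frames [0]
5 -> miss, frames [0, 5]
7 -> miss, frames [0, 5, 7]
5 -> hit
0 -> hit
1 -> miss, evict 7, frames [0, 5, 1]
5 -> hit
9 -> miss, evict 5, frames [0, 1, 9]
1 -> hit
8 -> miss, evict 9, frames [0, 1, 8]
3 -> miss, evict 8, frames [0, 1, 3]
1 -> hit
Hits: 5 of 12 references → 5/12 = 0.4167.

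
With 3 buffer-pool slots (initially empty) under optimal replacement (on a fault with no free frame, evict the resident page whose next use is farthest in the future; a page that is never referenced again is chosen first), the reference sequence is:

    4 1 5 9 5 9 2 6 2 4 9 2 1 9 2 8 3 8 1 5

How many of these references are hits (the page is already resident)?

9

4: miss, frames [4]
1: miss, frames [4, 1]
5: miss, frames [4, 1, 5]
9: miss, evict 1, frames [4, 5, 9]
5: hit
9: hit
2: miss, evict 5, frames [4, 9, 2]
6: miss, evict 9, frames [4, 2, 6]
2: hit
4: hit
9: miss, evict 6, frames [4, 2, 9]
2: hit
1: miss, evict 4, frames [2, 9, 1]
9: hit
2: hit
8: miss, evict 9, frames [2, 1, 8]
3: miss, evict 2, frames [1, 8, 3]
8: hit
1: hit
5: miss, evict 3, frames [1, 8, 5]
Hits: 9.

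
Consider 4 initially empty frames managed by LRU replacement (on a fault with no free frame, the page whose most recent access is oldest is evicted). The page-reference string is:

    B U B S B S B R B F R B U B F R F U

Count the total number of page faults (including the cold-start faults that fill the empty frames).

B: miss, frames {B}
U: miss, frames {B,U}
B: hit
S: miss, frames {U,B,S}
B: hit
S: hit
B: hit
R: miss, frames {U,S,B,R}
B: hit
F: miss, evict U, frames {S,R,B,F}
R: hit
B: hit
U: miss, evict S, frames {F,R,B,U}
B: hit
F: hit
R: hit
F: hit
U: hit
Page faults: 6.

6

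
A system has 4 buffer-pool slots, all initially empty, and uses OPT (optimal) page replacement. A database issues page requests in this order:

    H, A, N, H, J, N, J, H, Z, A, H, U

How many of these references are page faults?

6

H -> miss, frames {H}
A -> miss, frames {H,A}
N -> miss, frames {H,A,N}
H -> hit
J -> miss, frames {H,A,N,J}
N -> hit
J -> hit
H -> hit
Z -> miss, evict J, frames {H,A,N,Z}
A -> hit
H -> hit
U -> miss, evict Z, frames {H,A,N,U}
Page faults: 6.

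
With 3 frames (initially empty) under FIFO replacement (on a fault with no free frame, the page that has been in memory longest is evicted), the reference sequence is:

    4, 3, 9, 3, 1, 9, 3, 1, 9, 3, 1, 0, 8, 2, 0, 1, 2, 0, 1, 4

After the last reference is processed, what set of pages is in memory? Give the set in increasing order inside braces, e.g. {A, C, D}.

{0, 1, 4}

4 -> fault, frames (4)
3 -> fault, frames (4 3)
9 -> fault, frames (4 3 9)
3 -> hit
1 -> fault, evict 4, frames (3 9 1)
9 -> hit
3 -> hit
1 -> hit
9 -> hit
3 -> hit
1 -> hit
0 -> fault, evict 3, frames (9 1 0)
8 -> fault, evict 9, frames (1 0 8)
2 -> fault, evict 1, frames (0 8 2)
0 -> hit
1 -> fault, evict 0, frames (8 2 1)
2 -> hit
0 -> fault, evict 8, frames (2 1 0)
1 -> hit
4 -> fault, evict 2, frames (1 0 4)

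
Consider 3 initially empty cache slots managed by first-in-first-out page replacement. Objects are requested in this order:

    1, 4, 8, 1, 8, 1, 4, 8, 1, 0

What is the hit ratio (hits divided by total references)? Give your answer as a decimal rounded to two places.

1: fault, frames {1}
4: fault, frames {1,4}
8: fault, frames {1,4,8}
1: hit
8: hit
1: hit
4: hit
8: hit
1: hit
0: fault, evict 1, frames {4,8,0}
Hits: 6 of 10 references → 6/10 = 0.6000.

0.60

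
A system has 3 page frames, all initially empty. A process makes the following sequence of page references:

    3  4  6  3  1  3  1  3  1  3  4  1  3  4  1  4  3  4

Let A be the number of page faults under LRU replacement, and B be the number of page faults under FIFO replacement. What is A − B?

-1

Under LRU: F F F . F . . . . . F . . . . . . . → 5 faults.
Under FIFO: F F F . F F . . . . F . . . . . . . → 6 faults.
A − B = 5 − 6 = -1.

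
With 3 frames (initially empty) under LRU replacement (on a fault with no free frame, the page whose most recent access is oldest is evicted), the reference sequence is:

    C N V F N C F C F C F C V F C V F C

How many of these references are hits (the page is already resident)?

C: miss, frames [C]
N: miss, frames [C, N]
V: miss, frames [C, N, V]
F: miss, evict C, frames [N, V, F]
N: hit
C: miss, evict V, frames [F, N, C]
F: hit
C: hit
F: hit
C: hit
F: hit
C: hit
V: miss, evict N, frames [F, C, V]
F: hit
C: hit
V: hit
F: hit
C: hit
Hits: 12.

12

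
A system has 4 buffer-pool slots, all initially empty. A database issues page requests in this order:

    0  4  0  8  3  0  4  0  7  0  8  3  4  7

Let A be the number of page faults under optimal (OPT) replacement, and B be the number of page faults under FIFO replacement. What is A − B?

-1

Under OPT: F F . F F . . . F . . . F . → 6 faults.
Under FIFO: F F . F F . . . F F . . F . → 7 faults.
A − B = 6 − 7 = -1.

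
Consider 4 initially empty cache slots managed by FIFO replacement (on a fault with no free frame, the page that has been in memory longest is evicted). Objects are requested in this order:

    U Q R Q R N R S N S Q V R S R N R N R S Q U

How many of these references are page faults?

8

U: miss, frames (U)
Q: miss, frames (U Q)
R: miss, frames (U Q R)
Q: hit
R: hit
N: miss, frames (U Q R N)
R: hit
S: miss, evict U, frames (Q R N S)
N: hit
S: hit
Q: hit
V: miss, evict Q, frames (R N S V)
R: hit
S: hit
R: hit
N: hit
R: hit
N: hit
R: hit
S: hit
Q: miss, evict R, frames (N S V Q)
U: miss, evict N, frames (S V Q U)
Page faults: 8.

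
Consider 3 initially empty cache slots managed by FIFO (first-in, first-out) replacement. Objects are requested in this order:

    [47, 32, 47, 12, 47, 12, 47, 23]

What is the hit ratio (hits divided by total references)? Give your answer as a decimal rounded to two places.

47 -> miss, frames {47}
32 -> miss, frames {47,32}
47 -> hit
12 -> miss, frames {47,32,12}
47 -> hit
12 -> hit
47 -> hit
23 -> miss, evict 47, frames {32,12,23}
Hits: 4 of 8 references → 4/8 = 0.5000.

0.50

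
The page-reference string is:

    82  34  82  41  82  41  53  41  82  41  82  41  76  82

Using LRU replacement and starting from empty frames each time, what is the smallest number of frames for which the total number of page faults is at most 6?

f=1: 14 faults
f=2: 7 faults
f=3: 5 faults
f=4: 5 faults
f=5: 5 faults
Smallest f with faults ≤ 6 is 3.

3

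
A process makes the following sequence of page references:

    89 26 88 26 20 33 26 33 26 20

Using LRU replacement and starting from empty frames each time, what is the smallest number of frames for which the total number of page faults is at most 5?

3

f=1: 10 faults
f=2: 7 faults
f=3: 5 faults
f=4: 5 faults
f=5: 5 faults
Smallest f with faults ≤ 5 is 3.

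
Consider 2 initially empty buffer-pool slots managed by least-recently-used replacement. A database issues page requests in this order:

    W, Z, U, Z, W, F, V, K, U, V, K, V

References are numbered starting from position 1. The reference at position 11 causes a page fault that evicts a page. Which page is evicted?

U

pos 1: W: fault, frames (W)
pos 2: Z: fault, frames (W Z)
pos 3: U: fault, evict W, frames (Z U)
pos 4: Z: hit
pos 5: W: fault, evict U, frames (Z W)
pos 6: F: fault, evict Z, frames (W F)
pos 7: V: fault, evict W, frames (F V)
pos 8: K: fault, evict F, frames (V K)
pos 9: U: fault, evict V, frames (K U)
pos 10: V: fault, evict K, frames (U V)
pos 11: K: fault, evict U, frames (V K)
At position 11, page U is evicted.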